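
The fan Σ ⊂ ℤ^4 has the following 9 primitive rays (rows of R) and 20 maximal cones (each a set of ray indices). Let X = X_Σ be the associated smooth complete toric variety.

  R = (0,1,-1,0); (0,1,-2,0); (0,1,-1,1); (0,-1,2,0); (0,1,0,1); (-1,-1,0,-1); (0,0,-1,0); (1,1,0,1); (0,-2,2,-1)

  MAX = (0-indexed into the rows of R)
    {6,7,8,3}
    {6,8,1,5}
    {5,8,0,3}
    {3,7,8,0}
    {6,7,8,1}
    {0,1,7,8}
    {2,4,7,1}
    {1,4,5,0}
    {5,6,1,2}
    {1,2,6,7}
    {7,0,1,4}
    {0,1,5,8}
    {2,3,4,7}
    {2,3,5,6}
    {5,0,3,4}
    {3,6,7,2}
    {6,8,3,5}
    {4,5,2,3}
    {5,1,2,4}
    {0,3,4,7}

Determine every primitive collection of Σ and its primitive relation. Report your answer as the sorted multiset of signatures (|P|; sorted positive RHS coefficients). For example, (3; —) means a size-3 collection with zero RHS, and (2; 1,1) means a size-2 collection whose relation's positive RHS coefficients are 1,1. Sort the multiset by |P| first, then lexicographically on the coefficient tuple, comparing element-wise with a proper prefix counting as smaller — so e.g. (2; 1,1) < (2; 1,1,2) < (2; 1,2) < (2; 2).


The 7 primitive collections of Σ (r=9, n=4):

  P={1,3}:  v_{1} + v_{3} = 0  so sig = (2; —)
  P={5,7}:  v_{5} + v_{7} = 0  so sig = (2; —)
  P={0,6}:  v_{0} + v_{6} = v_{1}  so sig = (2; 1)
  P={4,6}:  v_{4} + v_{6} = v_{2}  so sig = (2; 1)
  P={4,8}:  v_{4} + v_{8} = v_{3}  so sig = (2; 1)
  P={0,2}:  v_{0} + v_{2} = v_{1} + v_{4}  so sig = (2; 1,1)
  P={2,8}:  v_{2} + v_{8} = v_{3} + v_{6}  so sig = (2; 1,1)

so the primitive-relation signature multiset is
    |P|=2: 7 collections, coeffs (), (), (1), (1), (1), (1,1), (1,1)


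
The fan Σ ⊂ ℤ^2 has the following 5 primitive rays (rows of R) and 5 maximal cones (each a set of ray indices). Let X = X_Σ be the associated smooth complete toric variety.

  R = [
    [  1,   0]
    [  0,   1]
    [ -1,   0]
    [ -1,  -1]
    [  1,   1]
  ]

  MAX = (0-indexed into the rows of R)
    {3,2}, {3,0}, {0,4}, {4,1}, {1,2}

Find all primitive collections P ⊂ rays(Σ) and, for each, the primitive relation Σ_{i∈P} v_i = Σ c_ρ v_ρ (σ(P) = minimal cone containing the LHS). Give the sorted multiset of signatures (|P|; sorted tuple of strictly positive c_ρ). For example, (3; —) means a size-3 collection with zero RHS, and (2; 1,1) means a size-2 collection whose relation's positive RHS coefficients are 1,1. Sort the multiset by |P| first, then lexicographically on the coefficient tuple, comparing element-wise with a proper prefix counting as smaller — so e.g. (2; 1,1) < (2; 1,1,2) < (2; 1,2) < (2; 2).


The 5 primitive collections of Σ (r=5, n=2):

  P = {0,2}:  v_{0} + v_{2} = 0  ⇒ sig = (2; —)
  P = {3,4}:  v_{3} + v_{4} = 0  ⇒ sig = (2; —)
  P = {0,1}:  v_{0} + v_{1} = v_{4}  ⇒ sig = (2; 1)
  P = {1,3}:  v_{1} + v_{3} = v_{2}  ⇒ sig = (2; 1)
  P = {2,4}:  v_{2} + v_{4} = v_{1}  ⇒ sig = (2; 1)

so the primitive-relation signature multiset is
    (2; —)
    (2; —)
    (2; 1)
    (2; 1)
    (2; 1)


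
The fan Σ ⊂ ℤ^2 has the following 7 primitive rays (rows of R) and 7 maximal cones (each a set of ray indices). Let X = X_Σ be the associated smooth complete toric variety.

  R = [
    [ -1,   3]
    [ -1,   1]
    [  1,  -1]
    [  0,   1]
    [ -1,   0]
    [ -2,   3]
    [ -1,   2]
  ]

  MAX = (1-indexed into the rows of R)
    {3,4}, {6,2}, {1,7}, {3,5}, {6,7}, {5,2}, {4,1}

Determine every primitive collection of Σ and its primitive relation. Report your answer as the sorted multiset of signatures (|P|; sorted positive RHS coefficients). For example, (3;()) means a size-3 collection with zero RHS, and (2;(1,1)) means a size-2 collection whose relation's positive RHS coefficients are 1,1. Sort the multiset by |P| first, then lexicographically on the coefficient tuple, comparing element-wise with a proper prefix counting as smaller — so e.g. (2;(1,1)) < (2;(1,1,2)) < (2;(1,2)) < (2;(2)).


|primitive collections| = 14. Relations:

  {2,3}:  v_{2} + v_{3} = 0 ; sig = (2;())
  {1,5}:  v_{1} + v_{5} = v_{6} ; sig = (2;(1))
  {2,4}:  v_{2} + v_{4} = v_{7} ; sig = (2;(1))
  {2,7}:  v_{2} + v_{7} = v_{6} ; sig = (2;(1))
  {3,6}:  v_{3} + v_{6} = v_{7} ; sig = (2;(1))
  {3,7}:  v_{3} + v_{7} = v_{4} ; sig = (2;(1))
  {4,5}:  v_{4} + v_{5} = v_{2} ; sig = (2;(1))
  {4,7}:  v_{4} + v_{7} = v_{1} ; sig = (2;(1))
  {1,2}:  v_{1} + v_{2} = 2·v_{7} ; sig = (2;(2))
  {1,3}:  v_{1} + v_{3} = 2·v_{4} ; sig = (2;(2))
  {4,6}:  v_{4} + v_{6} = 2·v_{7} ; sig = (2;(2))
  {5,7}:  v_{5} + v_{7} = 2·v_{2} ; sig = (2;(2))
  {1,6}:  v_{1} + v_{6} = 3·v_{7} ; sig = (2;(3))
  {5,6}:  v_{5} + v_{6} = 3·v_{2} ; sig = (2;(3))

Hence PRS(X_Σ) =
[(2;()), (2;(1)), (2;(1)), (2;(1)), (2;(1)), (2;(1)), (2;(1)), (2;(1)), (2;(2)), (2;(2)), (2;(2)), (2;(2)), (2;(3)), (2;(3))]


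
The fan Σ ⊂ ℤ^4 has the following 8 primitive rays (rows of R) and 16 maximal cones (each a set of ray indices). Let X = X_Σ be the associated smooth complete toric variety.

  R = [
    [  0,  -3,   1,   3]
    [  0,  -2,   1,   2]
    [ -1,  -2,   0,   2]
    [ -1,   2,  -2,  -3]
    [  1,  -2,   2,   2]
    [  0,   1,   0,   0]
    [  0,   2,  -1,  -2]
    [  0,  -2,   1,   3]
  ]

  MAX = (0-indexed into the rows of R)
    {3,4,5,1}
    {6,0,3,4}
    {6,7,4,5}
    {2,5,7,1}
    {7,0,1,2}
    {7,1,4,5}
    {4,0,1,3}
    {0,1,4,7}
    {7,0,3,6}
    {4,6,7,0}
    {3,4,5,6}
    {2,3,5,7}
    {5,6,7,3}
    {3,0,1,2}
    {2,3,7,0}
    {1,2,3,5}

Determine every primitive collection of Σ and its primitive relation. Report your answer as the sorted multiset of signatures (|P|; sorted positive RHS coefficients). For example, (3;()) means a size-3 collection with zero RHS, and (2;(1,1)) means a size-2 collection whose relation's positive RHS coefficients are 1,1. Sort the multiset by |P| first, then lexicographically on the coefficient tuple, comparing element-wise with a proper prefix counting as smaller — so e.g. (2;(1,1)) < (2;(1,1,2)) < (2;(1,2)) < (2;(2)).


6 collections generate NE(X_Σ); each relation:

  P={1,6}:  v_{1} + v_{6} = 0  ⟹  sig = (2;())
  P={0,5}:  v_{0} + v_{5} = v_{7}  ⟹  sig = (2;(1))
  P={2,6}:  v_{2} + v_{6} = v_{3} + v_{7}  ⟹  sig = (2;(1,1))
  P={2,4}:  v_{2} + v_{4} = 2·v_{1}  ⟹  sig = (2;(2))
  P={1,3,7}:  v_{1} + v_{3} + v_{7} = v_{2}  ⟹  sig = (3;(1))
  P={3,4,7}:  v_{3} + v_{4} + v_{7} = v_{1}  ⟹  sig = (3;(1))

Hence PRS(X_Σ) =
{ (2;()),  (2;(1)),  (2;(1,1)),  (2;(2)),  (3;(1)) ×2 }


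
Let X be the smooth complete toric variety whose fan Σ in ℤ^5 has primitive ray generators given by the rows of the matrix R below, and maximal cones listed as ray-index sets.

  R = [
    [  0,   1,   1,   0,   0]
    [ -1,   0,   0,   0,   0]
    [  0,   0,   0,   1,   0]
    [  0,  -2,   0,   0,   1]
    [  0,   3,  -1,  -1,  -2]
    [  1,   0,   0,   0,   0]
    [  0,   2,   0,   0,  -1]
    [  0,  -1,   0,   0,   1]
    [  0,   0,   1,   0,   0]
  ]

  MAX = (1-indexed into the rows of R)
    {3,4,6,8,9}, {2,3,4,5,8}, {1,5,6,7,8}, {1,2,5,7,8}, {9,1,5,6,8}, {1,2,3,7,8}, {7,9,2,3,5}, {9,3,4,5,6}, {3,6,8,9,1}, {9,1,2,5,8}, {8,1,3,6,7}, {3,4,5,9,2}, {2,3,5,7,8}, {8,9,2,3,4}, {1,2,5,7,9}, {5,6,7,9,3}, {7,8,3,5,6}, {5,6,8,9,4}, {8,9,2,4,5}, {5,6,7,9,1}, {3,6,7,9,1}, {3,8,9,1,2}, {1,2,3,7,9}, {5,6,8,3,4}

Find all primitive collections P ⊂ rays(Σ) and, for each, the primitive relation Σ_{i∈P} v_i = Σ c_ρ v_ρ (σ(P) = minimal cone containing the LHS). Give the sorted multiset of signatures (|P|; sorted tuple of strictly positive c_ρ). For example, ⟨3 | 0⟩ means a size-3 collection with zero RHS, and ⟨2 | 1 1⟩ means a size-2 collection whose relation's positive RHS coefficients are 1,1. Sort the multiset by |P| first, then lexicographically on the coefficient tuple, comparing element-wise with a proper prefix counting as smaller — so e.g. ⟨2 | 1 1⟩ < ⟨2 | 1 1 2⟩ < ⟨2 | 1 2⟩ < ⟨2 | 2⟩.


Minimal non-faces — 6 found among 9 rays, 24 max cones:

  • {2,6}:  v_{2} + v_{6} = 0  →  sig = ⟨2 | 0⟩
  • {4,7}:  v_{4} + v_{7} = 0  →  sig = ⟨2 | 0⟩
  • {1,4}:  v_{1} + v_{4} = v_{8} + v_{9}  →  sig = ⟨2 | 1 1⟩
  • {7,8,9}:  v_{7} + v_{8} + v_{9} = v_{1}  →  sig = ⟨3 | 1⟩
  • {1,3,5}:  v_{1} + v_{3} + v_{5} = 2·v_{7}  →  sig = ⟨3 | 2⟩
  • {3,5,8,9}:  v_{3} + v_{5} + v_{8} + v_{9} = v_{7}  →  sig = ⟨4 | 1⟩

Signatures (|P|; sorted positive RHS coefficients), sorted:
[⟨2 | 0⟩, ⟨2 | 0⟩, ⟨2 | 1 1⟩, ⟨3 | 1⟩, ⟨3 | 2⟩, ⟨4 | 1⟩]


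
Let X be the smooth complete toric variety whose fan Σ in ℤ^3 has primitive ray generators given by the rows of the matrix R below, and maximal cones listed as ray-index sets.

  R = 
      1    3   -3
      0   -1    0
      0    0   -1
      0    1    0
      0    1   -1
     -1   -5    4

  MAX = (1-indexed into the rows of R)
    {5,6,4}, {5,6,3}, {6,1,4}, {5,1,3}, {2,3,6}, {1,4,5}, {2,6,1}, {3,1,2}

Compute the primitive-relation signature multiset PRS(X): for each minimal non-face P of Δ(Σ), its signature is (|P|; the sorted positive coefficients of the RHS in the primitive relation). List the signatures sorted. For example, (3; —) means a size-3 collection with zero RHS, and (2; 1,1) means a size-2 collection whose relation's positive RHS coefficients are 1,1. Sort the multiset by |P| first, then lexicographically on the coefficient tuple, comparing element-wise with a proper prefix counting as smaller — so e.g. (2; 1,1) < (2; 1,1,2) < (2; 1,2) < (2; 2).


Σ has 5 primitive collections:

  {2,4}:  v_{2} + v_{4} = 0  ⟹  sig = (2; —)
  {2,5}:  v_{2} + v_{5} = v_{3}  ⟹  sig = (2; 1)
  {3,4}:  v_{3} + v_{4} = v_{5}  ⟹  sig = (2; 1)
  {1,5,6}:  v_{1} + v_{5} + v_{6} = v_{2}  ⟹  sig = (3; 1)
  {1,3,6}:  v_{1} + v_{3} + v_{6} = 2·v_{2}  ⟹  sig = (3; 2)

Hence PRS(X_Σ) =
    |P|=2: 3 collections, coeffs (), (1), (1)
    |P|=3: 2 collections, coeffs (1), (2)


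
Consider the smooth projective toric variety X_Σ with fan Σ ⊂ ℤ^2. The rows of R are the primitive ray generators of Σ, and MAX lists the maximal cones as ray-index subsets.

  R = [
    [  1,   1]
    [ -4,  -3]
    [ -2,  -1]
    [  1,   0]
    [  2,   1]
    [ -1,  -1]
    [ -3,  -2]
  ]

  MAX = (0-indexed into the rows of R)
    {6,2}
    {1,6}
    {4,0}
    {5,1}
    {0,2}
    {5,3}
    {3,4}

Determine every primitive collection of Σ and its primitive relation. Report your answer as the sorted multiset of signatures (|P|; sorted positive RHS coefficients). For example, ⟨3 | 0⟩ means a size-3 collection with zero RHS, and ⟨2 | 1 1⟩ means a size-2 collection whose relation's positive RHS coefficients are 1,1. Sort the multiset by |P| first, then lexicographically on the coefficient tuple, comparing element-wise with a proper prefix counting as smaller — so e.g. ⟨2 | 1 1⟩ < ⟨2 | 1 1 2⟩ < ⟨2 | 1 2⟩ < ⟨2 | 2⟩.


14 minimal non-faces of Δ(Σ) (on 7 rays):

  P={0,5}:  v_{0} + v_{5} = 0  ⇒ sig = ⟨2 | 0⟩
  P={2,4}:  v_{2} + v_{4} = 0  ⇒ sig = ⟨2 | 0⟩
  P={0,1}:  v_{0} + v_{1} = v_{6}  ⇒ sig = ⟨2 | 1⟩
  P={0,3}:  v_{0} + v_{3} = v_{4}  ⇒ sig = ⟨2 | 1⟩
  P={0,6}:  v_{0} + v_{6} = v_{2}  ⇒ sig = ⟨2 | 1⟩
  P={2,3}:  v_{2} + v_{3} = v_{5}  ⇒ sig = ⟨2 | 1⟩
  P={2,5}:  v_{2} + v_{5} = v_{6}  ⇒ sig = ⟨2 | 1⟩
  P={4,5}:  v_{4} + v_{5} = v_{3}  ⇒ sig = ⟨2 | 1⟩
  P={4,6}:  v_{4} + v_{6} = v_{5}  ⇒ sig = ⟨2 | 1⟩
  P={5,6}:  v_{5} + v_{6} = v_{1}  ⇒ sig = ⟨2 | 1⟩
  P={1,2}:  v_{1} + v_{2} = 2·v_{6}  ⇒ sig = ⟨2 | 2⟩
  P={1,4}:  v_{1} + v_{4} = 2·v_{5}  ⇒ sig = ⟨2 | 2⟩
  P={3,6}:  v_{3} + v_{6} = 2·v_{5}  ⇒ sig = ⟨2 | 2⟩
  P={1,3}:  v_{1} + v_{3} = 3·v_{5}  ⇒ sig = ⟨2 | 3⟩

so the primitive-relation signature multiset is
[⟨2 | 0⟩, ⟨2 | 0⟩, ⟨2 | 1⟩, ⟨2 | 1⟩, ⟨2 | 1⟩, ⟨2 | 1⟩, ⟨2 | 1⟩, ⟨2 | 1⟩, ⟨2 | 1⟩, ⟨2 | 1⟩, ⟨2 | 2⟩, ⟨2 | 2⟩, ⟨2 | 2⟩, ⟨2 | 3⟩]


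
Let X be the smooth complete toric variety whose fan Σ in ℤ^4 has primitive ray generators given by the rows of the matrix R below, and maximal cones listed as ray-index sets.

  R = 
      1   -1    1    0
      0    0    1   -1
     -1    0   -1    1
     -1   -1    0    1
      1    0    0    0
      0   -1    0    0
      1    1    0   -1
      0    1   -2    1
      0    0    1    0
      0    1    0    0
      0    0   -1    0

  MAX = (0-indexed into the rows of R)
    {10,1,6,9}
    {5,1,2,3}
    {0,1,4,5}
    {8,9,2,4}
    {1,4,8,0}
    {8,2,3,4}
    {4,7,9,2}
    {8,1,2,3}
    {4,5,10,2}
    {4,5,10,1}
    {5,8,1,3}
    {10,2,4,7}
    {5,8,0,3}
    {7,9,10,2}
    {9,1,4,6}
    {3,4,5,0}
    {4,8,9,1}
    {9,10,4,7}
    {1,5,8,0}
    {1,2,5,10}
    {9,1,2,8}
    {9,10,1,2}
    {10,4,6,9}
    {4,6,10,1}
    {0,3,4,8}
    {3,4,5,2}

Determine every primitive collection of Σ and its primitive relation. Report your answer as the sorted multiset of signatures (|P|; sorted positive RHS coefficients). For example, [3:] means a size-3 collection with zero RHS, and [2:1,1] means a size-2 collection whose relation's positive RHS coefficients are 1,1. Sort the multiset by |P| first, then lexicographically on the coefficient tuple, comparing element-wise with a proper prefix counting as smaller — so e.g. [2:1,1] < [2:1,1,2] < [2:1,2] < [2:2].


The 25 primitive collections of Σ (r=11, n=4):

  P={3,6}:  v_{3} + v_{6} = 0  ⇒ sig = [2:]
  P={5,9}:  v_{5} + v_{9} = 0  ⇒ sig = [2:]
  P={8,10}:  v_{8} + v_{10} = 0  ⇒ sig = [2:]
  P={0,2}:  v_{0} + v_{2} = v_{3} + v_{4}  ⇒ sig = [2:1,1]
  P={0,9}:  v_{0} + v_{9} = v_{4} + v_{8}  ⇒ sig = [2:1,1]
  P={0,10}:  v_{0} + v_{10} = v_{4} + v_{5}  ⇒ sig = [2:1,1]
  P={1,7}:  v_{1} + v_{7} = v_{9} + v_{10}  ⇒ sig = [2:1,1]
  P={2,6}:  v_{2} + v_{6} = v_{9} + v_{10}  ⇒ sig = [2:1,1]
  P={3,9}:  v_{3} + v_{9} = v_{2} + v_{8}  ⇒ sig = [2:1,1]
  P={3,10}:  v_{3} + v_{10} = v_{2} + v_{5}  ⇒ sig = [2:1,1]
  P={5,6}:  v_{5} + v_{6} = v_{1} + v_{4} + v_{10}  ⇒ sig = [2:1,1,1]
  P={5,7}:  v_{5} + v_{7} = v_{2} + v_{4} + v_{10}  ⇒ sig = [2:1,1,1]
  P={6,8}:  v_{6} + v_{8} = v_{1} + v_{4} + v_{9}  ⇒ sig = [2:1,1,1]
  P={7,8}:  v_{7} + v_{8} = v_{2} + v_{4} + v_{9}  ⇒ sig = [2:1,1,1]
  P={0,6}:  v_{0} + v_{6} = v_{1} + 2·v_{4}  ⇒ sig = [2:1,2]
  P={0,7}:  v_{0} + v_{7} = v_{2} + 2·v_{4}  ⇒ sig = [2:1,2]
  P={3,7}:  v_{3} + v_{7} = 2·v_{2} + v_{4}  ⇒ sig = [2:1,2]
  P={6,7}:  v_{6} + v_{7} = v_{4} + 2·v_{9} + 2·v_{10}  ⇒ sig = [2:1,2,2]
  P={1,2,4}:  v_{1} + v_{2} + v_{4} = 0  ⇒ sig = [3:]
  P={2,5,8}:  v_{2} + v_{5} + v_{8} = v_{3}  ⇒ sig = [3:1]
  P={4,5,8}:  v_{4} + v_{5} + v_{8} = v_{0}  ⇒ sig = [3:1]
  P={1,3,4}:  v_{1} + v_{3} + v_{4} = v_{5} + v_{8}  ⇒ sig = [3:1,1]
  P={0,1,3}:  v_{0} + v_{1} + v_{3} = 2·v_{5} + 2·v_{8}  ⇒ sig = [3:2,2]
  P={1,4,9,10}:  v_{1} + v_{4} + v_{9} + v_{10} = v_{6}  ⇒ sig = [4:1]
  P={2,4,9,10}:  v_{2} + v_{4} + v_{9} + v_{10} = v_{7}  ⇒ sig = [4:1]

Hence PRS(X_Σ) =
    [2:]
    [2:]
    [2:]
    [2:1,1]
    [2:1,1]
    [2:1,1]
    [2:1,1]
    [2:1,1]
    [2:1,1]
    [2:1,1]
    [2:1,1,1]
    [2:1,1,1]
    [2:1,1,1]
    [2:1,1,1]
    [2:1,2]
    [2:1,2]
    [2:1,2]
    [2:1,2,2]
    [3:]
    [3:1]
    [3:1]
    [3:1,1]
    [3:2,2]
    [4:1]
    [4:1]


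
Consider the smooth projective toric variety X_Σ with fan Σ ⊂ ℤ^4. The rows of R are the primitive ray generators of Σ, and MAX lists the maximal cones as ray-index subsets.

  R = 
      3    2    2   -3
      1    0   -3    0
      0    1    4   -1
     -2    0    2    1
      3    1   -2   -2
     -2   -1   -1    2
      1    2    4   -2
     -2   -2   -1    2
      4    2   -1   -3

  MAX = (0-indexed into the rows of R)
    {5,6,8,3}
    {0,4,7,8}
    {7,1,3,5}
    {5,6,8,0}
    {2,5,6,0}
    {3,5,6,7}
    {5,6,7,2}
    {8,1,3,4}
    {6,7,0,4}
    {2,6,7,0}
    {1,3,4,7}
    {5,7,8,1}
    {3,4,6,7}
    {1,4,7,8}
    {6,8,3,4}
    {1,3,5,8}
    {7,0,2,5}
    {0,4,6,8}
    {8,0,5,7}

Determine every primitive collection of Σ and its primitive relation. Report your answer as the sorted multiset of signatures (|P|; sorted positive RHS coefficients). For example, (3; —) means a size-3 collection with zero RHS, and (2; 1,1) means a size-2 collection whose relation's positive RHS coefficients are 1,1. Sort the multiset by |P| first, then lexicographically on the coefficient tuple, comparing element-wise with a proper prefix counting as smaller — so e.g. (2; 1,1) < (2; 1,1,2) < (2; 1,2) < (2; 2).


11 collections generate NE(X_Σ); each relation:

  {0,1}:  v_{0} + v_{1} = v_{8}  →  sig = (2; 1)
  {0,3}:  v_{0} + v_{3} = v_{6}  →  sig = (2; 1)
  {2,4}:  v_{2} + v_{4} = v_{0}  →  sig = (2; 1)
  {4,5}:  v_{4} + v_{5} = v_{1}  →  sig = (2; 1)
  {1,2}:  v_{1} + v_{2} = v_{0} + v_{5}  →  sig = (2; 1,1)
  {1,6}:  v_{1} + v_{6} = v_{3} + v_{8}  →  sig = (2; 1,1)
  {2,3}:  v_{2} + v_{3} = v_{5} + 2·v_{6} + v_{7}  →  sig = (2; 1,1,2)
  {2,8}:  v_{2} + v_{8} = 2·v_{0} + v_{5}  →  sig = (2; 1,2)
  {3,7,8}:  v_{3} + v_{7} + v_{8} = 0  →  sig = (3; —)
  {6,7,8}:  v_{6} + v_{7} + v_{8} = v_{0}  →  sig = (3; 1)
  {0,5,6,7}:  v_{0} + v_{5} + v_{6} + v_{7} = v_{2}  →  sig = (4; 1)

Signatures (|P|; sorted positive RHS coefficients), sorted:
    |P|=2: 8 collections, coeffs (1), (1), (1), (1), (1,1), (1,1), (1,1,2), (1,2)
    |P|=3: 2 collections, coeffs (), (1)
    |P|=4: 1 collection, coeffs (1)


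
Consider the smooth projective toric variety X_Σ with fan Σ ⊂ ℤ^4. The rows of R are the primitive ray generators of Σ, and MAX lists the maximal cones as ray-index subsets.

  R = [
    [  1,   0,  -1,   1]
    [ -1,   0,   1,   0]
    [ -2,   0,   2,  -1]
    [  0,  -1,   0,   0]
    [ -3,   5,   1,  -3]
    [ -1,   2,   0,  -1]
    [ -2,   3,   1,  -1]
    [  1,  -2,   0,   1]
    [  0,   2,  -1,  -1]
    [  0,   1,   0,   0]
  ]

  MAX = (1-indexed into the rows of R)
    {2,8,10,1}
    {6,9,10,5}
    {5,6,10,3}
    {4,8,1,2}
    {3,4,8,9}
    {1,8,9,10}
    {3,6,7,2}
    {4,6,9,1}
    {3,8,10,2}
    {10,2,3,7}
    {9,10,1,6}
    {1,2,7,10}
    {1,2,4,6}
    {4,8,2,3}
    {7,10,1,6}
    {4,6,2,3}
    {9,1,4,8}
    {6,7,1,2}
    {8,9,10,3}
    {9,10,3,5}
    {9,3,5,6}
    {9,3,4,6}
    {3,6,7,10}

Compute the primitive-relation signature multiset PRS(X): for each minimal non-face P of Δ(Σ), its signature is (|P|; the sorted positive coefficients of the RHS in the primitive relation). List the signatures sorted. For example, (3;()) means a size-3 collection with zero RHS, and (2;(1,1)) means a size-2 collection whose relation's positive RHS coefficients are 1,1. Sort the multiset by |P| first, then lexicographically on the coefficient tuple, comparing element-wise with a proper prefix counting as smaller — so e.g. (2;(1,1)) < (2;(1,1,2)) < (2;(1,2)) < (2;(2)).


Δ(Σ) — 10 vertices, 14 min non-faces:

  • {4,10}:  v_{4} + v_{10} = 0  →  sig = (2;())
  • {6,8}:  v_{6} + v_{8} = 0  →  sig = (2;())
  • {1,3}:  v_{1} + v_{3} = v_{2}  →  sig = (2;(1))
  • {2,9}:  v_{2} + v_{9} = v_{6}  →  sig = (2;(1))
  • {4,7}:  v_{4} + v_{7} = v_{2} + v_{6}  →  sig = (2;(1,1))
  • {7,8}:  v_{7} + v_{8} = v_{2} + v_{10}  →  sig = (2;(1,1))
  • {4,5}:  v_{4} + v_{5} = v_{3} + v_{6} + v_{9}  →  sig = (2;(1,1,1))
  • {5,8}:  v_{5} + v_{8} = v_{3} + v_{9} + v_{10}  →  sig = (2;(1,1,1))
  • {2,5}:  v_{2} + v_{5} = v_{3} + 2·v_{6} + v_{10}  →  sig = (2;(1,1,2))
  • {1,5}:  v_{1} + v_{5} = 2·v_{6} + v_{10}  →  sig = (2;(1,2))
  • {7,9}:  v_{7} + v_{9} = 2·v_{6} + v_{10}  →  sig = (2;(1,2))
  • {5,7}:  v_{5} + v_{7} = v_{3} + 3·v_{6} + 2·v_{10}  →  sig = (2;(1,2,3))
  • {2,6,10}:  v_{2} + v_{6} + v_{10} = v_{7}  →  sig = (3;(1))
  • {3,6,9,10}:  v_{3} + v_{6} + v_{9} + v_{10} = v_{5}  →  sig = (4;(1))

Sorted signature multiset PRS(X):
    |P|=2: 12 collections, coeffs (), (), (1), (1), (1,1), (1,1), (1,1,1), (1,1,1), (1,1,2), (1,2), (1,2), (1,2,3)
    |P|=3: 1 collection, coeffs (1)
    |P|=4: 1 collection, coeffs (1)


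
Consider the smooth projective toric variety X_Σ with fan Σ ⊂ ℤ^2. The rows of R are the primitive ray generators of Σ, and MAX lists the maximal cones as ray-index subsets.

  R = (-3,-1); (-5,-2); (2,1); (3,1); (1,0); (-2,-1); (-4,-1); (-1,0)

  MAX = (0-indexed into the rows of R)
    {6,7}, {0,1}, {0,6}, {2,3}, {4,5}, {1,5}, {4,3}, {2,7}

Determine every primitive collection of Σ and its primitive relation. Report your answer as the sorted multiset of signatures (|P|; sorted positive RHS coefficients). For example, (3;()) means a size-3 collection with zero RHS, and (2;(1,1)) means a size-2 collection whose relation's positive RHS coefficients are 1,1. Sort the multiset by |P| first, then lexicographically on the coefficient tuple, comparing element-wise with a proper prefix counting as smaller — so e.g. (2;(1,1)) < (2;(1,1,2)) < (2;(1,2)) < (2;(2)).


Primitive collections (20):

  • {0,3}:  v_{0} + v_{3} = 0  →  sig = (2;())
  • {2,5}:  v_{2} + v_{5} = 0  →  sig = (2;())
  • {4,7}:  v_{4} + v_{7} = 0  →  sig = (2;())
  • {0,2}:  v_{0} + v_{2} = v_{7}  →  sig = (2;(1))
  • {0,4}:  v_{0} + v_{4} = v_{5}  →  sig = (2;(1))
  • {0,5}:  v_{0} + v_{5} = v_{1}  →  sig = (2;(1))
  • {0,7}:  v_{0} + v_{7} = v_{6}  →  sig = (2;(1))
  • {1,2}:  v_{1} + v_{2} = v_{0}  →  sig = (2;(1))
  • {1,3}:  v_{1} + v_{3} = v_{5}  →  sig = (2;(1))
  • {2,4}:  v_{2} + v_{4} = v_{3}  →  sig = (2;(1))
  • {3,5}:  v_{3} + v_{5} = v_{4}  →  sig = (2;(1))
  • {3,6}:  v_{3} + v_{6} = v_{7}  →  sig = (2;(1))
  • {3,7}:  v_{3} + v_{7} = v_{2}  →  sig = (2;(1))
  • {4,6}:  v_{4} + v_{6} = v_{0}  →  sig = (2;(1))
  • {5,7}:  v_{5} + v_{7} = v_{0}  →  sig = (2;(1))
  • {1,4}:  v_{1} + v_{4} = 2·v_{5}  →  sig = (2;(2))
  • {1,7}:  v_{1} + v_{7} = 2·v_{0}  →  sig = (2;(2))
  • {2,6}:  v_{2} + v_{6} = 2·v_{7}  →  sig = (2;(2))
  • {5,6}:  v_{5} + v_{6} = 2·v_{0}  →  sig = (2;(2))
  • {1,6}:  v_{1} + v_{6} = 3·v_{0}  →  sig = (2;(3))

Signatures (|P|; sorted positive RHS coefficients), sorted:
[(2;()), (2;()), (2;()), (2;(1)), (2;(1)), (2;(1)), (2;(1)), (2;(1)), (2;(1)), (2;(1)), (2;(1)), (2;(1)), (2;(1)), (2;(1)), (2;(1)), (2;(2)), (2;(2)), (2;(2)), (2;(2)), (2;(3))]


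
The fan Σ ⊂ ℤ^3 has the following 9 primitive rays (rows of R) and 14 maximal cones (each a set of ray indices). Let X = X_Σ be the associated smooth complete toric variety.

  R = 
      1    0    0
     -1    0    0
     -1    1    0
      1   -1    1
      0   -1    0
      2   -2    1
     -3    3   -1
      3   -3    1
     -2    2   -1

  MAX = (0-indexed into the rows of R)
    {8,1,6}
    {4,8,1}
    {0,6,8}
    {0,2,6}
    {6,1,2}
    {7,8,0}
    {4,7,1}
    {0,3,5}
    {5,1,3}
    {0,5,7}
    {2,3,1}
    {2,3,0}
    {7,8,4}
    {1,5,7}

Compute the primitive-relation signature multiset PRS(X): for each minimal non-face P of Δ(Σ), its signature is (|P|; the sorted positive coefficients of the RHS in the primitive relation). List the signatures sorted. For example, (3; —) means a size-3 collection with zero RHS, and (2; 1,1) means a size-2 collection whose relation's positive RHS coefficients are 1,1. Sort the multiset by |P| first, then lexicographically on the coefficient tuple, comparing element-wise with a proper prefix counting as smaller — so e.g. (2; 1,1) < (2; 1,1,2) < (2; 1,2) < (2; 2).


|primitive collections| = 16. Relations:

  • {0,1}:  v_{0} + v_{1} = 0  so sig = (2; —)
  • {5,8}:  v_{5} + v_{8} = 0  so sig = (2; —)
  • {6,7}:  v_{6} + v_{7} = 0  so sig = (2; —)
  • {2,4}:  v_{2} + v_{4} = v_{1}  so sig = (2; 1)
  • {2,5}:  v_{2} + v_{5} = v_{3}  so sig = (2; 1)
  • {2,7}:  v_{2} + v_{7} = v_{5}  so sig = (2; 1)
  • {2,8}:  v_{2} + v_{8} = v_{6}  so sig = (2; 1)
  • {3,8}:  v_{3} + v_{8} = v_{2}  so sig = (2; 1)
  • {5,6}:  v_{5} + v_{6} = v_{2}  so sig = (2; 1)
  • {0,4}:  v_{0} + v_{4} = v_{7} + v_{8}  so sig = (2; 1,1)
  • {3,4}:  v_{3} + v_{4} = v_{1} + v_{5}  so sig = (2; 1,1)
  • {4,5}:  v_{4} + v_{5} = v_{1} + v_{7}  so sig = (2; 1,1)
  • {4,6}:  v_{4} + v_{6} = v_{1} + v_{8}  so sig = (2; 1,1)
  • {3,6}:  v_{3} + v_{6} = 2·v_{2}  so sig = (2; 2)
  • {3,7}:  v_{3} + v_{7} = 2·v_{5}  so sig = (2; 2)
  • {1,7,8}:  v_{1} + v_{7} + v_{8} = v_{4}  so sig = (3; 1)

Sorted signature multiset PRS(X):
    (2; —)
    (2; —)
    (2; —)
    (2; 1)
    (2; 1)
    (2; 1)
    (2; 1)
    (2; 1)
    (2; 1)
    (2; 1,1)
    (2; 1,1)
    (2; 1,1)
    (2; 1,1)
    (2; 2)
    (2; 2)
    (3; 1)


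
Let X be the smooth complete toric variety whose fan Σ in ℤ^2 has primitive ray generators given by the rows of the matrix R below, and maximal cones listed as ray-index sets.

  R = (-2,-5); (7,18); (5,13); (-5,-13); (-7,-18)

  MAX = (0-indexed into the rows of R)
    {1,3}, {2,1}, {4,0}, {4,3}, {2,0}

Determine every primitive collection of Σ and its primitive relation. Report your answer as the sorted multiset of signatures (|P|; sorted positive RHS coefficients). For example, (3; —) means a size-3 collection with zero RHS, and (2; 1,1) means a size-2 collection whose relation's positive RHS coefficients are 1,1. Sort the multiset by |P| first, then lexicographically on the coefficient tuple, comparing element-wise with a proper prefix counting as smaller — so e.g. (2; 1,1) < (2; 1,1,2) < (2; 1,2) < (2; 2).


Δ(Σ) — 5 vertices, 5 min non-faces:

  P={1,4}:  v_{1} + v_{4} = 0 ; sig = (2; —)
  P={2,3}:  v_{2} + v_{3} = 0 ; sig = (2; —)
  P={0,1}:  v_{0} + v_{1} = v_{2} ; sig = (2; 1)
  P={0,3}:  v_{0} + v_{3} = v_{4} ; sig = (2; 1)
  P={2,4}:  v_{2} + v_{4} = v_{0} ; sig = (2; 1)

Signatures (|P|; sorted positive RHS coefficients), sorted:
    |P|=2: 5 collections, coeffs (), (), (1), (1), (1)


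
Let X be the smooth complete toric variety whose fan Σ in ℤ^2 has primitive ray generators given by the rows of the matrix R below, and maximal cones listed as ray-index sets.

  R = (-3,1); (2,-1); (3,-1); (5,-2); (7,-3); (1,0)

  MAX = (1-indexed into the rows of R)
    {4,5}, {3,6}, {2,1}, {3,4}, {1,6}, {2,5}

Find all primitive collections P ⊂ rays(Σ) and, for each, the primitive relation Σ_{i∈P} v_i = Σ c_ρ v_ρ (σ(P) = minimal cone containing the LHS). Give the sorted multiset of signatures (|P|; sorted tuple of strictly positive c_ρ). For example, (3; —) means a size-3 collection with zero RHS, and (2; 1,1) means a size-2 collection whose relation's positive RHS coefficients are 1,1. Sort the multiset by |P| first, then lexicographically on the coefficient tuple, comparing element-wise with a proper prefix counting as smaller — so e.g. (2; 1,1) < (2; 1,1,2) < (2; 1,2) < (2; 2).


|primitive collections| = 9. Relations:

  {1,3}:  v_{1} + v_{3} = 0  ⇒ sig = (2; —)
  {1,4}:  v_{1} + v_{4} = v_{2}  ⇒ sig = (2; 1)
  {2,3}:  v_{2} + v_{3} = v_{4}  ⇒ sig = (2; 1)
  {2,4}:  v_{2} + v_{4} = v_{5}  ⇒ sig = (2; 1)
  {2,6}:  v_{2} + v_{6} = v_{3}  ⇒ sig = (2; 1)
  {5,6}:  v_{5} + v_{6} = v_{3} + v_{4}  ⇒ sig = (2; 1,1)
  {1,5}:  v_{1} + v_{5} = 2·v_{2}  ⇒ sig = (2; 2)
  {3,5}:  v_{3} + v_{5} = 2·v_{4}  ⇒ sig = (2; 2)
  {4,6}:  v_{4} + v_{6} = 2·v_{3}  ⇒ sig = (2; 2)

Sorted signature multiset PRS(X):
    (2; —)
    (2; 1)
    (2; 1)
    (2; 1)
    (2; 1)
    (2; 1,1)
    (2; 2)
    (2; 2)
    (2; 2)


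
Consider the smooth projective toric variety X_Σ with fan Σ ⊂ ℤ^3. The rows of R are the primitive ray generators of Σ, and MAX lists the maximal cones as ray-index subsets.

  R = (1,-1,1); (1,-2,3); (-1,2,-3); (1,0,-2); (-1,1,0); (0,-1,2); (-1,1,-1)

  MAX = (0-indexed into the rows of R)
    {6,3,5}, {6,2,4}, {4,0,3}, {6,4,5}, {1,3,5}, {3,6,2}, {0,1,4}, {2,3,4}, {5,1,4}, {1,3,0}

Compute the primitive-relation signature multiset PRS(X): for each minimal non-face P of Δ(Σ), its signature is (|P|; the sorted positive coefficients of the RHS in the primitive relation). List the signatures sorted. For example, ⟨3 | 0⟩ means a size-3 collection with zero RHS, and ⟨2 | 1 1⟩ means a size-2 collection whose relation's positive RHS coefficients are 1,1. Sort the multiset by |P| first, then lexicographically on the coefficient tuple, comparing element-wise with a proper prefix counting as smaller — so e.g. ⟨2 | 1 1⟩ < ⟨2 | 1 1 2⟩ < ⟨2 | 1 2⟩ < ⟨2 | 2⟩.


The 9 primitive collections of Σ (r=7, n=3):

  P = {0,6}:  v_{0} + v_{6} = 0 — sig = ⟨2 | 0⟩
  P = {1,2}:  v_{1} + v_{2} = 0 — sig = ⟨2 | 0⟩
  P = {0,5}:  v_{0} + v_{5} = v_{1} — sig = ⟨2 | 1⟩
  P = {1,6}:  v_{1} + v_{6} = v_{5} — sig = ⟨2 | 1⟩
  P = {2,5}:  v_{2} + v_{5} = v_{6} — sig = ⟨2 | 1⟩
  P = {0,2}:  v_{0} + v_{2} = v_{3} + v_{4} — sig = ⟨2 | 1 1⟩
  P = {3,4,5}:  v_{3} + v_{4} + v_{5} = 0 — sig = ⟨3 | 0⟩
  P = {1,3,4}:  v_{1} + v_{3} + v_{4} = v_{0} — sig = ⟨3 | 1⟩
  P = {3,4,6}:  v_{3} + v_{4} + v_{6} = v_{2} — sig = ⟨3 | 1⟩

Signatures (|P|; sorted positive RHS coefficients), sorted:
{ ⟨2 | 0⟩ ×2,  ⟨2 | 1⟩ ×3,  ⟨2 | 1 1⟩,  ⟨3 | 0⟩,  ⟨3 | 1⟩ ×2 }


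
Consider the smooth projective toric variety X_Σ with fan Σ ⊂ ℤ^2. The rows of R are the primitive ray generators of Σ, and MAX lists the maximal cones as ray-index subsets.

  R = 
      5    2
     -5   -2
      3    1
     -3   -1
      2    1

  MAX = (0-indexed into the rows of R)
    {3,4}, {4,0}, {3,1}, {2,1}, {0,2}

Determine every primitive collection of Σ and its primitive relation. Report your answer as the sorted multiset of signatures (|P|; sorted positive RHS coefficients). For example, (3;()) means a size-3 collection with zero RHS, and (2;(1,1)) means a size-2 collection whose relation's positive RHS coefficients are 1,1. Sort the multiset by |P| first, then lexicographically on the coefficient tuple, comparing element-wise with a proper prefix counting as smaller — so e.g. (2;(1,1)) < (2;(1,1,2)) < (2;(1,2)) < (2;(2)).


Δ(Σ) — 5 vertices, 5 min non-faces:

  • {0,1}:  v_{0} + v_{1} = 0  so sig = (2;())
  • {2,3}:  v_{2} + v_{3} = 0  so sig = (2;())
  • {0,3}:  v_{0} + v_{3} = v_{4}  so sig = (2;(1))
  • {1,4}:  v_{1} + v_{4} = v_{3}  so sig = (2;(1))
  • {2,4}:  v_{2} + v_{4} = v_{0}  so sig = (2;(1))

Hence PRS(X_Σ) =
{ (2;()) ×2,  (2;(1)) ×3 }


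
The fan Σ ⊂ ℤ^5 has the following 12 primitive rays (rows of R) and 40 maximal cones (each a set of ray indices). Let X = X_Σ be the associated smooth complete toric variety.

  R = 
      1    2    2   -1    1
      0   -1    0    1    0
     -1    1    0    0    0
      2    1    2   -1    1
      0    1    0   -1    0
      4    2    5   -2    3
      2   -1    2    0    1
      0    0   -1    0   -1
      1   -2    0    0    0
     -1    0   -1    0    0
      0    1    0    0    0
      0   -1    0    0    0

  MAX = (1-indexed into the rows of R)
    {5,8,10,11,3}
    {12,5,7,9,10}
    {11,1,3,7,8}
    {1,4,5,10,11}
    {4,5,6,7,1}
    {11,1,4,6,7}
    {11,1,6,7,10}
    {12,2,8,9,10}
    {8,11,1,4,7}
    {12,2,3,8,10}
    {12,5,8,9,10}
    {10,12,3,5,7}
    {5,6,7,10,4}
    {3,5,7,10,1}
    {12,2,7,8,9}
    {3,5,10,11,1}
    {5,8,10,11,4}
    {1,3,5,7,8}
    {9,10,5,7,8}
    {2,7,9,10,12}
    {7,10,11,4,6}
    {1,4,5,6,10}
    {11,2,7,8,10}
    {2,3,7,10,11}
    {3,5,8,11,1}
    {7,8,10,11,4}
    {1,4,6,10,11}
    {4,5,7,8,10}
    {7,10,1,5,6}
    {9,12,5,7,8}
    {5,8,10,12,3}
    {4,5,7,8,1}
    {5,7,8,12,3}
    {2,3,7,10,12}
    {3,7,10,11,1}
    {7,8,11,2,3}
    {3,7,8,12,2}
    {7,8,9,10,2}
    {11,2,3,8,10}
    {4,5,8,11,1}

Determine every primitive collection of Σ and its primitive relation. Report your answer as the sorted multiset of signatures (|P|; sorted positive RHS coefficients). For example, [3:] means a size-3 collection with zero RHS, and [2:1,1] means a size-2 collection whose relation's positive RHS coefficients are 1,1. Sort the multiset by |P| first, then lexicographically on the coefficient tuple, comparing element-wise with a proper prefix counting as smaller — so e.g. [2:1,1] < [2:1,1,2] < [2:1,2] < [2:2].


Σ has 22 primitive collections:

  P = {2,5}:  v_{2} + v_{5} = 0  so sig = [2:]
  P = {11,12}:  v_{11} + v_{12} = 0  so sig = [2:]
  P = {3,4}:  v_{3} + v_{4} = v_{1}  so sig = [2:1]
  P = {3,9}:  v_{3} + v_{9} = v_{12}  so sig = [2:1]
  P = {1,9}:  v_{1} + v_{9} = v_{5} + v_{7}  so sig = [2:1,1]
  P = {2,4}:  v_{2} + v_{4} = v_{7} + v_{11}  so sig = [2:1,1]
  P = {4,12}:  v_{4} + v_{12} = v_{5} + v_{7}  so sig = [2:1,1]
  P = {1,2}:  v_{1} + v_{2} = v_{3} + v_{7} + v_{11}  so sig = [2:1,1,1]
  P = {1,12}:  v_{1} + v_{12} = v_{3} + v_{5} + v_{7}  so sig = [2:1,1,1]
  P = {9,11}:  v_{9} + v_{11} = v_{7} + v_{8} + v_{10}  so sig = [2:1,1,1]
  P = {2,6}:  v_{2} + v_{6} = v_{1} + 2·v_{7} + v_{10} + v_{11}  so sig = [2:1,1,1,2]
  P = {4,9}:  v_{4} + v_{9} = v_{5} + 2·v_{7} + v_{8} + v_{10}  so sig = [2:1,1,1,2]
  P = {6,9}:  v_{6} + v_{9} = v_{4} + v_{5} + 2·v_{7} + v_{10}  so sig = [2:1,1,1,2]
  P = {6,12}:  v_{6} + v_{12} = v_{1} + v_{5} + 2·v_{7} + v_{10}  so sig = [2:1,1,1,2]
  P = {3,6}:  v_{3} + v_{6} = 2·v_{1} + v_{7} + v_{10}  so sig = [2:1,1,2]
  P = {6,8}:  v_{6} + v_{8} = 2·v_{4}  so sig = [2:2]
  P = {5,7,11}:  v_{5} + v_{7} + v_{11} = v_{4}  so sig = [3:1]
  P = {1,8,10}:  v_{1} + v_{8} + v_{10} = v_{5} + v_{11}  so sig = [3:1,1]
  P = {5,6,11}:  v_{5} + v_{6} + v_{11} = v_{1} + 2·v_{4} + v_{10}  so sig = [3:1,1,2]
  P = {3,7,8,10}:  v_{3} + v_{7} + v_{8} + v_{10} = 0  so sig = [4:]
  P = {1,4,7,10}:  v_{1} + v_{4} + v_{7} + v_{10} = v_{6}  so sig = [4:1]
  P = {7,8,10,12}:  v_{7} + v_{8} + v_{10} + v_{12} = v_{9}  so sig = [4:1]

so the primitive-relation signature multiset is
    [2:]
    [2:]
    [2:1]
    [2:1]
    [2:1,1]
    [2:1,1]
    [2:1,1]
    [2:1,1,1]
    [2:1,1,1]
    [2:1,1,1]
    [2:1,1,1,2]
    [2:1,1,1,2]
    [2:1,1,1,2]
    [2:1,1,1,2]
    [2:1,1,2]
    [2:2]
    [3:1]
    [3:1,1]
    [3:1,1,2]
    [4:]
    [4:1]
    [4:1]


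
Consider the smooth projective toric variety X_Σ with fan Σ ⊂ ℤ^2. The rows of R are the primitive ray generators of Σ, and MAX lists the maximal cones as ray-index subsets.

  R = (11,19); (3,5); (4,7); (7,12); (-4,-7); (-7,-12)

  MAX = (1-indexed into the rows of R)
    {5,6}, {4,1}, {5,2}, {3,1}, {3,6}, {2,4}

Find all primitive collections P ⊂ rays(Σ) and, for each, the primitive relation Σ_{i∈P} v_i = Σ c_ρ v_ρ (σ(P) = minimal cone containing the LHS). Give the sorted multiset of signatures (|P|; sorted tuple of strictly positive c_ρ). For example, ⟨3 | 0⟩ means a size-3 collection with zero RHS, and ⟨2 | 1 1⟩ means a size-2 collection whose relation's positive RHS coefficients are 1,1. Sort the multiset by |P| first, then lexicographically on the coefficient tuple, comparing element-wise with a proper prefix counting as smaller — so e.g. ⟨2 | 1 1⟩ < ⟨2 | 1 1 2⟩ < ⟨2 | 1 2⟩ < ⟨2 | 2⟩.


The 9 primitive collections of Σ (r=6, n=2):

  P = {3,5}:  v_{3} + v_{5} = 0 ; sig = ⟨2 | 0⟩
  P = {4,6}:  v_{4} + v_{6} = 0 ; sig = ⟨2 | 0⟩
  P = {1,5}:  v_{1} + v_{5} = v_{4} ; sig = ⟨2 | 1⟩
  P = {1,6}:  v_{1} + v_{6} = v_{3} ; sig = ⟨2 | 1⟩
  P = {2,3}:  v_{2} + v_{3} = v_{4} ; sig = ⟨2 | 1⟩
  P = {2,6}:  v_{2} + v_{6} = v_{5} ; sig = ⟨2 | 1⟩
  P = {3,4}:  v_{3} + v_{4} = v_{1} ; sig = ⟨2 | 1⟩
  P = {4,5}:  v_{4} + v_{5} = v_{2} ; sig = ⟨2 | 1⟩
  P = {1,2}:  v_{1} + v_{2} = 2·v_{4} ; sig = ⟨2 | 2⟩

Signatures (|P|; sorted positive RHS coefficients), sorted:
[⟨2 | 0⟩, ⟨2 | 0⟩, ⟨2 | 1⟩, ⟨2 | 1⟩, ⟨2 | 1⟩, ⟨2 | 1⟩, ⟨2 | 1⟩, ⟨2 | 1⟩, ⟨2 | 2⟩]


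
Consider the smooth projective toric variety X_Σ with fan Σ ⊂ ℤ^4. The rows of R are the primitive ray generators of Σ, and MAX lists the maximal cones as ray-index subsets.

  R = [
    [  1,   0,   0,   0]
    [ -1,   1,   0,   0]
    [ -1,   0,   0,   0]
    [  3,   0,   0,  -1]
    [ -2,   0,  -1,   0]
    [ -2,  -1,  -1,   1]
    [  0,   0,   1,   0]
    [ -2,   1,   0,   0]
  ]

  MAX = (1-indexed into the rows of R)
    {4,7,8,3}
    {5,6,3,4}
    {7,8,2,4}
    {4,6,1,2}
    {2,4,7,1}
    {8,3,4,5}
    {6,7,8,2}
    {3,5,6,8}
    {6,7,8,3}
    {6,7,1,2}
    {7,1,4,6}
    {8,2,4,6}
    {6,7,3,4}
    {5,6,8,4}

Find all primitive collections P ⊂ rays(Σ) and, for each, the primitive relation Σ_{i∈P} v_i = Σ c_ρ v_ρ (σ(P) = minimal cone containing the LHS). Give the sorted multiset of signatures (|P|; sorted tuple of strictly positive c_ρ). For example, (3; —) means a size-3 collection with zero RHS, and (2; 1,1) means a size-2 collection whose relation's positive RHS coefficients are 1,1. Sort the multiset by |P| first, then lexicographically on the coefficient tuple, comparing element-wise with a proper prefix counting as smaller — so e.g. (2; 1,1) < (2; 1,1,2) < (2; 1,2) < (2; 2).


Minimal non-faces — 9 found among 8 rays, 14 max cones:

  P = {1,3}:  v_{1} + v_{3} = 0 ; sig = (2; —)
  P = {1,8}:  v_{1} + v_{8} = v_{2} ; sig = (2; 1)
  P = {2,3}:  v_{2} + v_{3} = v_{8} ; sig = (2; 1)
  P = {1,5}:  v_{1} + v_{5} = v_{4} + v_{6} + v_{8} ; sig = (2; 1,1,1)
  P = {2,5}:  v_{2} + v_{5} = v_{4} + v_{6} + 2·v_{8} ; sig = (2; 1,1,2)
  P = {5,7}:  v_{5} + v_{7} = 2·v_{3} ; sig = (2; 2)
  P = {2,4,6,7}:  v_{2} + v_{4} + v_{6} + v_{7} = 0 ; sig = (4; —)
  P = {3,4,6,8}:  v_{3} + v_{4} + v_{6} + v_{8} = v_{5} ; sig = (4; 1)
  P = {4,6,7,8}:  v_{4} + v_{6} + v_{7} + v_{8} = v_{3} ; sig = (4; 1)

Signatures (|P|; sorted positive RHS coefficients), sorted:
[(2; —), (2; 1), (2; 1), (2; 1,1,1), (2; 1,1,2), (2; 2), (4; —), (4; 1), (4; 1)]


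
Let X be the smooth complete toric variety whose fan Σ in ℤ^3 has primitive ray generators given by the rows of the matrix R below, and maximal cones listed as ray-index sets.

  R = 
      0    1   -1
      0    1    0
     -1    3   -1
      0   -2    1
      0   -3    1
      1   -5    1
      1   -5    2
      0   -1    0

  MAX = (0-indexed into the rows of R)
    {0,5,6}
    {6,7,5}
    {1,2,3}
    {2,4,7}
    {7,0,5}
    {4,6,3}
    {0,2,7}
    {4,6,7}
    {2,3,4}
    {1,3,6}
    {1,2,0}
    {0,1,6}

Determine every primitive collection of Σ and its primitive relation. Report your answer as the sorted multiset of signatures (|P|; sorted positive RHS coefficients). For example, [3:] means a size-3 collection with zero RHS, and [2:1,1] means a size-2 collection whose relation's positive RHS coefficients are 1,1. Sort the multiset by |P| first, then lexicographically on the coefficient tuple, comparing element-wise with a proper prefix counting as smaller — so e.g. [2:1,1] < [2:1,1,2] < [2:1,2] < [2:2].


The 11 primitive collections of Σ (r=8, n=3):

  P = {1,7}:  v_{1} + v_{7} = 0 — sig = [2:]
  P = {0,3}:  v_{0} + v_{3} = v_{7} — sig = [2:1]
  P = {1,4}:  v_{1} + v_{4} = v_{3} — sig = [2:1]
  P = {2,6}:  v_{2} + v_{6} = v_{3} — sig = [2:1]
  P = {3,7}:  v_{3} + v_{7} = v_{4} — sig = [2:1]
  P = {1,5}:  v_{1} + v_{5} = v_{0} + v_{6} — sig = [2:1,1]
  P = {3,5}:  v_{3} + v_{5} = v_{6} + 2·v_{7} — sig = [2:1,2]
  P = {4,5}:  v_{4} + v_{5} = v_{6} + 3·v_{7} — sig = [2:1,3]
  P = {0,4}:  v_{0} + v_{4} = 2·v_{7} — sig = [2:2]
  P = {2,5}:  v_{2} + v_{5} = 2·v_{7} — sig = [2:2]
  P = {0,6,7}:  v_{0} + v_{6} + v_{7} = v_{5} — sig = [3:1]

so the primitive-relation signature multiset is
    |P|=2: 10 collections, coeffs (), (1), (1), (1), (1), (1,1), (1,2), (1,3), (2), (2)
    |P|=3: 1 collection, coeffs (1)


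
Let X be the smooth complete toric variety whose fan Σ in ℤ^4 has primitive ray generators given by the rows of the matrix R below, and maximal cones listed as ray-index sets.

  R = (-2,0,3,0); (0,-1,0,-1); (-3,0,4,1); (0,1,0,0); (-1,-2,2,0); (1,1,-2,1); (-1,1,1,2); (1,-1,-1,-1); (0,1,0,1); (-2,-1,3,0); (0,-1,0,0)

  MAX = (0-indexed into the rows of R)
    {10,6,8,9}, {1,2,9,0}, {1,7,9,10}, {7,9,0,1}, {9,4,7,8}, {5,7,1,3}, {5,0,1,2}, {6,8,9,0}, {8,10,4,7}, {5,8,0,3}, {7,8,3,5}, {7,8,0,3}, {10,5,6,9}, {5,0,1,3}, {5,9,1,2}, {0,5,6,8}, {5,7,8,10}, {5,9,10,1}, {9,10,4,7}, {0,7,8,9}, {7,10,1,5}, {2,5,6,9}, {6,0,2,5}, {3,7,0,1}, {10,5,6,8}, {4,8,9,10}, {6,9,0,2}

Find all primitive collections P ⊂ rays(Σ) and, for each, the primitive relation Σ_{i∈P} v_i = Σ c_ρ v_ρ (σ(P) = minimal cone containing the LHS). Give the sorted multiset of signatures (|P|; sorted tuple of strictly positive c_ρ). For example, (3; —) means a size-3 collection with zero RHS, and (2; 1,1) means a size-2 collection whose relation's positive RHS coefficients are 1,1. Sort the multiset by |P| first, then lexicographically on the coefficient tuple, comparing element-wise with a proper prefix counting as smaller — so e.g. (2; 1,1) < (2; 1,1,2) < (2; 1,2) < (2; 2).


Minimal non-faces — 22 found among 11 rays, 27 max cones:

  {1,8}:  v_{1} + v_{8} = 0  ⇒ sig = (2; —)
  {3,10}:  v_{3} + v_{10} = 0  ⇒ sig = (2; —)
  {0,10}:  v_{0} + v_{10} = v_{9}  ⇒ sig = (2; 1)
  {2,7}:  v_{2} + v_{7} = v_{9}  ⇒ sig = (2; 1)
  {3,9}:  v_{3} + v_{9} = v_{0}  ⇒ sig = (2; 1)
  {1,6}:  v_{1} + v_{6} = v_{5} + v_{9}  ⇒ sig = (2; 1,1)
  {2,8}:  v_{2} + v_{8} = v_{0} + v_{6}  ⇒ sig = (2; 1,1)
  {6,7}:  v_{6} + v_{7} = v_{8} + v_{10}  ⇒ sig = (2; 1,1)
  {1,4}:  v_{1} + v_{4} = v_{7} + v_{9} + v_{10}  ⇒ sig = (2; 1,1,1)
  {3,4}:  v_{3} + v_{4} = v_{7} + v_{8} + v_{9}  ⇒ sig = (2; 1,1,1)
  {3,6}:  v_{3} + v_{6} = v_{0} + v_{5} + v_{8}  ⇒ sig = (2; 1,1,1)
  {0,4}:  v_{0} + v_{4} = v_{7} + v_{8} + 2·v_{9}  ⇒ sig = (2; 1,1,2)
  {2,4}:  v_{2} + v_{4} = v_{8} + 2·v_{9} + v_{10}  ⇒ sig = (2; 1,1,2)
  {2,3}:  v_{2} + v_{3} = 2·v_{0} + v_{5}  ⇒ sig = (2; 1,2)
  {2,10}:  v_{2} + v_{10} = v_{5} + 2·v_{9}  ⇒ sig = (2; 1,2)
  {4,5}:  v_{4} + v_{5} = v_{8} + 2·v_{10}  ⇒ sig = (2; 1,2)
  {4,6}:  v_{4} + v_{6} = 2·v_{8} + v_{9} + 2·v_{10}  ⇒ sig = (2; 1,2,2)
  {0,5,7}:  v_{0} + v_{5} + v_{7} = 0  ⇒ sig = (3; —)
  {0,5,9}:  v_{0} + v_{5} + v_{9} = v_{2}  ⇒ sig = (3; 1)
  {5,7,9}:  v_{5} + v_{7} + v_{9} = v_{10}  ⇒ sig = (3; 1)
  {5,8,9}:  v_{5} + v_{8} + v_{9} = v_{6}  ⇒ sig = (3; 1)
  {7,8,9,10}:  v_{7} + v_{8} + v_{9} + v_{10} = v_{4}  ⇒ sig = (4; 1)

so the primitive-relation signature multiset is
    (2; —)
    (2; —)
    (2; 1)
    (2; 1)
    (2; 1)
    (2; 1,1)
    (2; 1,1)
    (2; 1,1)
    (2; 1,1,1)
    (2; 1,1,1)
    (2; 1,1,1)
    (2; 1,1,2)
    (2; 1,1,2)
    (2; 1,2)
    (2; 1,2)
    (2; 1,2)
    (2; 1,2,2)
    (3; —)
    (3; 1)
    (3; 1)
    (3; 1)
    (4; 1)
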